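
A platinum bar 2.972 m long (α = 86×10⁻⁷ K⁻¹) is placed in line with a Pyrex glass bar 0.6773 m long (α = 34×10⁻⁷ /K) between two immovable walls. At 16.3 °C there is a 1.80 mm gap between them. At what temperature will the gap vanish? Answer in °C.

T = 80.9 °C

α₁L₁ = 2.55592×10⁻⁵ m/K, α₂L₂ = 2.30282×10⁻⁶ m/K → total 2.786202×10⁻⁵ m/K
ΔT = g/(α₁L₁+α₂L₂) = 1.80×10⁻³ / 2.786202×10⁻⁵ = 64.604 K
T = 16.3 + 64.604 = 80.904 °C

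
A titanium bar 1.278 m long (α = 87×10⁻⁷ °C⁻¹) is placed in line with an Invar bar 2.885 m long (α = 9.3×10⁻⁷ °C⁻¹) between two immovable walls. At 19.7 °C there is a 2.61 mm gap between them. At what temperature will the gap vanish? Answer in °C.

T = 209 °C

Gap closes when ΔL₁ + ΔL₂ = 2.61 mm = 2.61×10⁻³ m
(α₁L₁ + α₂L₂)ΔT = g
α₁L₁ + α₂L₂ = 87×10⁻⁷×1.278 + 9.3×10⁻⁷×2.885 = 1.380165×10⁻⁵ m/K
ΔT = 2.61×10⁻³ / 1.380165×10⁻⁵ = 189.11 K
T = 19.7 + 189.11 = 208.81 °C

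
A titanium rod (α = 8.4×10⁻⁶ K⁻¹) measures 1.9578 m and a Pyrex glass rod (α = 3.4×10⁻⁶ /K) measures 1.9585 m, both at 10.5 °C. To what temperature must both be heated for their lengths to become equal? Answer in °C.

T = 82.03 °C

Equal length when α₁L₁ΔT − α₂L₂ΔT = L₂ − L₁ = 7.00×10⁻⁴ m
α₁L₁ = 1.644552×10⁻⁵, α₂L₂ = 6.6589×10⁻⁶ → Δ(αL) = 9.78662×10⁻⁶ m/K
ΔT = 7.00×10⁻⁴ / 9.78662×10⁻⁶ = 71.5262 K, so T = 10.5 + 71.5262 = 82.0262 °C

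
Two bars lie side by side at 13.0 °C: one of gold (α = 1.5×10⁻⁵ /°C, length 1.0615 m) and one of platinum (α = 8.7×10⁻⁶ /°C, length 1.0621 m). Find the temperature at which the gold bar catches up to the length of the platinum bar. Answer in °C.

L₁(1 + α₁ΔT) = L₂(1 + α₂ΔT) ⇒ ΔT = (L₂ − L₁)/(α₁L₁ − α₂L₂)
L₂ − L₁ = 1.0621 − 1.0615 = 6.00×10⁻⁴ m
α₁L₁ − α₂L₂ = 1.5×10⁻⁵×1.0615 − 8.7×10⁻⁶×1.0621 = 6.68223×10⁻⁶ m/K
ΔT = 6.00×10⁻⁴ / 6.68223×10⁻⁶ = 89.790 K
T = 13.0 + 89.790 = 102.790 °C

T = 102.8 °C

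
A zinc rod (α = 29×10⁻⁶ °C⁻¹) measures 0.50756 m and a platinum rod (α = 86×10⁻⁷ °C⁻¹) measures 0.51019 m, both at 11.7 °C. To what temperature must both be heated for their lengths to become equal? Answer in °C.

T = 266.3 °C

Equal length when α₁L₁ΔT − α₂L₂ΔT = L₂ − L₁ = 2.63×10⁻³ m
α₁L₁ = 1.471924×10⁻⁵, α₂L₂ = 4.387634×10⁻⁶ → Δ(αL) = 1.0331606×10⁻⁵ m/K
ΔT = 2.63×10⁻³ / 1.0331606×10⁻⁵ = 254.559 K, so T = 11.7 + 254.559 = 266.259 °C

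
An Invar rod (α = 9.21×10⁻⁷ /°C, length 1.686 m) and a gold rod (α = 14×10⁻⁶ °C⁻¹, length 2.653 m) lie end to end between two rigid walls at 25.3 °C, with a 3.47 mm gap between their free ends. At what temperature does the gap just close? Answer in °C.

α₁L₁ = 1.552806×10⁻⁶ m/K, α₂L₂ = 3.7142×10⁻⁵ m/K → total 3.8694806×10⁻⁵ m/K
ΔT = g/(α₁L₁+α₂L₂) = 3.47×10⁻³ / 3.8694806×10⁻⁵ = 89.68 K
T = 25.3 + 89.68 = 114.98 °C

T = 115 °C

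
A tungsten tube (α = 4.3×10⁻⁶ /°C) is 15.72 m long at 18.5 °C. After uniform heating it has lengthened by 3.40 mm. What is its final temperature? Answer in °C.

ΔL = αL₀ΔT ⇒ ΔT = ΔL / (αL₀)
ΔT = 3.40×10⁻³ m / (4.3×10⁻⁶ × 15.72 m) = 50.299 K
T = 18.5 + 50.299 = 68.799 °C

T = 68.8 °C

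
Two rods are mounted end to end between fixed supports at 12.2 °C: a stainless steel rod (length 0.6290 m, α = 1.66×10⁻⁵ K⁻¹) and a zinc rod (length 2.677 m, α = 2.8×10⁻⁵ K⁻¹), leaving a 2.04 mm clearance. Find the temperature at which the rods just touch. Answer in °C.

Gap closes when ΔL₁ + ΔL₂ = 2.04 mm = 2.04×10⁻³ m
(α₁L₁ + α₂L₂)ΔT = g
α₁L₁ + α₂L₂ = 1.66×10⁻⁵×0.6290 + 2.8×10⁻⁵×2.677 = 8.53974×10⁻⁵ m/K
ΔT = 2.04×10⁻³ / 8.53974×10⁻⁵ = 23.888 K
T = 12.2 + 23.888 = 36.088 °C

T = 36.1 °C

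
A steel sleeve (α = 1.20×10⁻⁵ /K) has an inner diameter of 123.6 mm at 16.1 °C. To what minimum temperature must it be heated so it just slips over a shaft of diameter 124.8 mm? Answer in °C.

T = 825 °C

Required Δd = 124.8 − 123.6 = 1.2 mm
Δd = αd₀ΔT ⇒ ΔT = Δd/(αd₀) = 1.2 / (1.20×10⁻⁵ × 123.6) = 809.06 K
T_min = 16.1 + 809.06 = 825.16 °C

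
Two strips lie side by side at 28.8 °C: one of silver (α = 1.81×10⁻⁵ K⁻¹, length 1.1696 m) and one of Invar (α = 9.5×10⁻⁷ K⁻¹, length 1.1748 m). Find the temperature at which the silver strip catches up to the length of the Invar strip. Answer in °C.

T = 288.1 °C

Equal length when α₁L₁ΔT − α₂L₂ΔT = L₂ − L₁ = 5.20×10⁻³ m
α₁L₁ = 2.116976×10⁻⁵, α₂L₂ = 1.11606×10⁻⁶ → Δ(αL) = 2.00537×10⁻⁵ m/K
ΔT = 5.20×10⁻³ / 2.00537×10⁻⁵ = 259.304 K, so T = 28.8 + 259.304 = 288.104 °C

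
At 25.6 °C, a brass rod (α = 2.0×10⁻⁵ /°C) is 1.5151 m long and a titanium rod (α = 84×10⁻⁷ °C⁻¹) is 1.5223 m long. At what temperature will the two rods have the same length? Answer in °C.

L₁(1 + α₁ΔT) = L₂(1 + α₂ΔT) ⇒ ΔT = (L₂ − L₁)/(α₁L₁ − α₂L₂)
L₂ − L₁ = 1.5223 − 1.5151 = 7.20×10⁻³ m
α₁L₁ − α₂L₂ = 2.0×10⁻⁵×1.5151 − 84×10⁻⁷×1.5223 = 1.751468×10⁻⁵ m/K
ΔT = 7.20×10⁻³ / 1.751468×10⁻⁵ = 411.084 K
T = 25.6 + 411.084 = 436.684 °C

T = 436.7 °C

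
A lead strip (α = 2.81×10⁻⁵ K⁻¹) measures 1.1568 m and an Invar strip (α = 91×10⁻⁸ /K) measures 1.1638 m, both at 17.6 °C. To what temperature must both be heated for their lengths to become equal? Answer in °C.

T = 240.2 °C

L₁(1 + α₁ΔT) = L₂(1 + α₂ΔT) ⇒ ΔT = (L₂ − L₁)/(α₁L₁ − α₂L₂)
L₂ − L₁ = 1.1638 − 1.1568 = 7.00×10⁻³ m
α₁L₁ − α₂L₂ = 2.81×10⁻⁵×1.1568 − 91×10⁻⁸×1.1638 = 3.1447022×10⁻⁵ m/K
ΔT = 7.00×10⁻³ / 3.1447022×10⁻⁵ = 222.597 K
T = 17.6 + 222.597 = 240.197 °C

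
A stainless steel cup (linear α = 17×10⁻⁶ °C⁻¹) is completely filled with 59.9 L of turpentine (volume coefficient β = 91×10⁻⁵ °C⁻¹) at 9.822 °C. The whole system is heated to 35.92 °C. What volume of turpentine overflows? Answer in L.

The cup also expands: β_container ≈ 3α = 5.1×10⁻⁵ /K
Net overflow = V₀(β_liq − 3α_cont)ΔT
β − 3α = 9.10×10⁻⁴ − 5.1×10⁻⁵ = 8.59×10⁻⁴ /K; ΔT = 26.098 K
ΔV = 59.9 × 8.59×10⁻⁴ × 26.098 = 1.34 L

1.34 L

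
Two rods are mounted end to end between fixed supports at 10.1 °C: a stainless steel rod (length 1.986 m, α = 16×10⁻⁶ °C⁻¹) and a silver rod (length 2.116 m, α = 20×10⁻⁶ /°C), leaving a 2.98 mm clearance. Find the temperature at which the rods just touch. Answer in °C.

T = 50.3 °C

α₁L₁ = 3.1776×10⁻⁵ m/K, α₂L₂ = 4.232×10⁻⁵ m/K → total 7.4096×10⁻⁵ m/K
ΔT = g/(α₁L₁+α₂L₂) = 2.98×10⁻³ / 7.4096×10⁻⁵ = 40.218 K
T = 10.1 + 40.218 = 50.318 °C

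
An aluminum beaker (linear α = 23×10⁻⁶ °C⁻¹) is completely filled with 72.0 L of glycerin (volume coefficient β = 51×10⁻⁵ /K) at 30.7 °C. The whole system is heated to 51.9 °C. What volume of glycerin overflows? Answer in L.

0.673 L

The beaker also expands: β_container ≈ 3α = 6.9×10⁻⁵ /K
Net overflow = V₀(β_liq − 3α_cont)ΔT
β − 3α = 5.10×10⁻⁴ − 6.9×10⁻⁵ = 4.41×10⁻⁴ /K; ΔT = 21.2 K
ΔV = 72.0 × 4.41×10⁻⁴ × 21.2 = 0.673 L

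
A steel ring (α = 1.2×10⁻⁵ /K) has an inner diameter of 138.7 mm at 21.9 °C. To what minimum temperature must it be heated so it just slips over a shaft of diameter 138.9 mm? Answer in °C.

Required Δd = 138.9 − 138.7 = 0.2 mm
Δd = αd₀ΔT ⇒ ΔT = Δd/(αd₀) = 0.2 / (1.2×10⁻⁵ × 138.7) = 120.16 K
T_min = 21.9 + 120.16 = 142.06 °C

T = 142 °C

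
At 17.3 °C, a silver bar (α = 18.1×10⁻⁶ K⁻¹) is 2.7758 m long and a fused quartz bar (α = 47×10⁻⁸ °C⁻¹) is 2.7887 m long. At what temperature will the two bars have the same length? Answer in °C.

T = 280.9 °C

Equal length when α₁L₁ΔT − α₂L₂ΔT = L₂ − L₁ = 1.29×10⁻² m
α₁L₁ = 5.024198×10⁻⁵, α₂L₂ = 1.310689×10⁻⁶ → Δ(αL) = 4.8931291×10⁻⁵ m/K
ΔT = 1.29×10⁻² / 4.8931291×10⁻⁵ = 263.635 K, so T = 17.3 + 263.635 = 280.935 °C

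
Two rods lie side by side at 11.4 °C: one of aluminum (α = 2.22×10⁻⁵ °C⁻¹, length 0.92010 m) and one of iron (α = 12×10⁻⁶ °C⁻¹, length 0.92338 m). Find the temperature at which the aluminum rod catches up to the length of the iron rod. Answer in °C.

T = 362.4 °C

Equal length when α₁L₁ΔT − α₂L₂ΔT = L₂ − L₁ = 3.28×10⁻³ m
α₁L₁ = 2.042622×10⁻⁵, α₂L₂ = 1.108056×10⁻⁵ → Δ(αL) = 9.34566×10⁻⁶ m/K
ΔT = 3.28×10⁻³ / 9.34566×10⁻⁶ = 350.965 K, so T = 11.4 + 350.965 = 362.365 °C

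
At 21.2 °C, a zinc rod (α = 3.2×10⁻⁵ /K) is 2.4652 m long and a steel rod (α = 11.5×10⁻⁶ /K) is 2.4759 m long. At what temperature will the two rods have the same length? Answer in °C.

T = 233.4 °C

L₁(1 + α₁ΔT) = L₂(1 + α₂ΔT) ⇒ ΔT = (L₂ − L₁)/(α₁L₁ − α₂L₂)
L₂ − L₁ = 2.4759 − 2.4652 = 1.07×10⁻² m
α₁L₁ − α₂L₂ = 3.2×10⁻⁵×2.4652 − 11.5×10⁻⁶×2.4759 = 5.041355×10⁻⁵ m/K
ΔT = 1.07×10⁻² / 5.041355×10⁻⁵ = 212.245 K
T = 21.2 + 212.245 = 233.445 °C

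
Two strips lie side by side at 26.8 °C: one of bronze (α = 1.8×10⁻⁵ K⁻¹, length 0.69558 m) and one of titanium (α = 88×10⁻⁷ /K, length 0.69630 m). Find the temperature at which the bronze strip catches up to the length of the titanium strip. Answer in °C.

T = 139.4 °C

Equal length when α₁L₁ΔT − α₂L₂ΔT = L₂ − L₁ = 7.20×10⁻⁴ m
α₁L₁ = 1.252044×10⁻⁵, α₂L₂ = 6.12744×10⁻⁶ → Δ(αL) = 6.393×10⁻⁶ m/K
ΔT = 7.20×10⁻⁴ / 6.393×10⁻⁶ = 112.623 K, so T = 26.8 + 112.623 = 139.423 °C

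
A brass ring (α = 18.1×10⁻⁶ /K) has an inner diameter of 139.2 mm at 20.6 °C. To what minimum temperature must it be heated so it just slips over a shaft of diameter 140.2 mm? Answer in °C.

Required Δd = 140.2 − 139.2 = 1.0 mm
Δd = αd₀ΔT ⇒ ΔT = Δd/(αd₀) = 1.0 / (18.1×10⁻⁶ × 139.2) = 396.90 K
T_min = 20.6 + 396.90 = 417.50 °C

T = 418 °C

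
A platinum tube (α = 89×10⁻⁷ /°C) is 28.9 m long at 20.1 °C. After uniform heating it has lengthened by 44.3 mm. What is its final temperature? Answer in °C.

ΔL = αL₀ΔT ⇒ ΔT = ΔL / (αL₀)
ΔT = 44.3×10⁻³ m / (89×10⁻⁷ × 28.9 m) = 172.23 K
T = 20.1 + 172.23 = 192.33 °C

T = 192 °C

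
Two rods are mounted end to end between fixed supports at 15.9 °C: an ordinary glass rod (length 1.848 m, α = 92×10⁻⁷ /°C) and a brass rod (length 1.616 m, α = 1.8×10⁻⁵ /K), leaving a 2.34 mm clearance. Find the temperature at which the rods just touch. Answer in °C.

T = 66.7 °C

Gap closes when ΔL₁ + ΔL₂ = 2.34 mm = 2.34×10⁻³ m
(α₁L₁ + α₂L₂)ΔT = g
α₁L₁ + α₂L₂ = 92×10⁻⁷×1.848 + 1.8×10⁻⁵×1.616 = 4.60896×10⁻⁵ m/K
ΔT = 2.34×10⁻³ / 4.60896×10⁻⁵ = 50.771 K
T = 15.9 + 50.771 = 66.671 °C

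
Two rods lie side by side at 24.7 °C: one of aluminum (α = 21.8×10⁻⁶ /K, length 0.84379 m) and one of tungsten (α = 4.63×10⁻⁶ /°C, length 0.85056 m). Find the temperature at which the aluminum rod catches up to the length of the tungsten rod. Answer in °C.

Equal length when α₁L₁ΔT − α₂L₂ΔT = L₂ − L₁ = 6.77×10⁻³ m
α₁L₁ = 1.8394622×10⁻⁵, α₂L₂ = 3.9380928×10⁻⁶ → Δ(αL) = 1.44565292×10⁻⁵ m/K
ΔT = 6.77×10⁻³ / 1.44565292×10⁻⁵ = 468.301 K, so T = 24.7 + 468.301 = 493.001 °C

T = 493.0 °C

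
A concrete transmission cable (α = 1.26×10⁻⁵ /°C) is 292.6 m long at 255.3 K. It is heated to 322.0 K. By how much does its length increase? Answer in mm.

ΔL = 246 mm

|ΔT| = |322.0 − 255.3| = 66.7 K
ΔL = αL₀ΔT = (1.26×10⁻⁵)(292.6)(66.7) = 2.46×10⁻¹ m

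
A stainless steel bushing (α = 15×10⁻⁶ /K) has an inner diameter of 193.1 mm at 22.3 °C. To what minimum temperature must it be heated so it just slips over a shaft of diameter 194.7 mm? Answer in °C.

Required Δd = 194.7 − 193.1 = 1.6 mm
Δd = αd₀ΔT ⇒ ΔT = Δd/(αd₀) = 1.6 / (15×10⁻⁶ × 193.1) = 552.39 K
T_min = 22.3 + 552.39 = 574.69 °C

T = 575 °C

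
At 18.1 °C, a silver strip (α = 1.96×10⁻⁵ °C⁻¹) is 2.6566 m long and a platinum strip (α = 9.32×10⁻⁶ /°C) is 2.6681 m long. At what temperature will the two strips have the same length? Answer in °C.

Equal length when α₁L₁ΔT − α₂L₂ΔT = L₂ − L₁ = 1.15×10⁻² m
α₁L₁ = 5.206936×10⁻⁵, α₂L₂ = 2.4866692×10⁻⁵ → Δ(αL) = 2.7202668×10⁻⁵ m/K
ΔT = 1.15×10⁻² / 2.7202668×10⁻⁵ = 422.753 K, so T = 18.1 + 422.753 = 440.853 °C

T = 440.9 °C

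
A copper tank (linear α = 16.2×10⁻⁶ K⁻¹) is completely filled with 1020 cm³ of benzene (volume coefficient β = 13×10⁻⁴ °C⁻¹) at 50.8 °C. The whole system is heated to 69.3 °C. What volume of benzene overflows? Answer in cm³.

The tank also expands: β_container ≈ 3α = 4.86×10⁻⁵ /K
Net overflow = V₀(β_liq − 3α_cont)ΔT
β − 3α = 1.30×10⁻³ − 4.86×10⁻⁵ = 1.2514×10⁻³ /K; ΔT = 18.5 K
ΔV = 1020 × 1.2514×10⁻³ × 18.5 = 23.6 cm³

23.6 cm³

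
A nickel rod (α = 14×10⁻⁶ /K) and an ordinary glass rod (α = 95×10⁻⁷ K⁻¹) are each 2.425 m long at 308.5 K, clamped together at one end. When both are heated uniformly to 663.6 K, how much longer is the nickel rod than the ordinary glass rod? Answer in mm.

3.88 mm

ΔT = 355.1 K
nickel: ΔL = 14×10⁻⁶ × 2.425 m × 355.1 = 1.2056×10⁻² m = 12.056 mm
ordinary glass: ΔL = 95×10⁻⁷ × 2.425 m × 355.1 = 8.1806×10⁻³ m = 8.1806 mm
difference = 12.056 − 8.1806 = 3.8754 mm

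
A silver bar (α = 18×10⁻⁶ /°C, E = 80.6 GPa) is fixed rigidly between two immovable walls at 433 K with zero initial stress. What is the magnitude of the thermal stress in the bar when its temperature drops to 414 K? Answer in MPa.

σ = 27.6 MPa

Fully constrained: the free strain ε = αΔT is blocked, so σ = Eε = EαΔT.
|ΔT| = 19 K
σ = 80.6×10⁹ × 18×10⁻⁶ × 19 = 2.76×10⁷ Pa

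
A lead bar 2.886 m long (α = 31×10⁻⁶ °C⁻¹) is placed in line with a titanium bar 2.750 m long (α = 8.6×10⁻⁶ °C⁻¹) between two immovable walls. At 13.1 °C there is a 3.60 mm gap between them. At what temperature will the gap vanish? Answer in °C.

T = 44.9 °C

α₁L₁ = 8.9466×10⁻⁵ m/K, α₂L₂ = 2.365×10⁻⁵ m/K → total 1.13116×10⁻⁴ m/K
ΔT = g/(α₁L₁+α₂L₂) = 3.60×10⁻³ / 1.13116×10⁻⁴ = 31.826 K
T = 13.1 + 31.826 = 44.926 °C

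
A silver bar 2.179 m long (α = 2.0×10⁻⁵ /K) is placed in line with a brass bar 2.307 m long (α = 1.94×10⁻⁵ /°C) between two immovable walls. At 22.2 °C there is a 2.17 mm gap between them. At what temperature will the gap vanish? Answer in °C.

T = 46.8 °C

Gap closes when ΔL₁ + ΔL₂ = 2.17 mm = 2.17×10⁻³ m
(α₁L₁ + α₂L₂)ΔT = g
α₁L₁ + α₂L₂ = 2.0×10⁻⁵×2.179 + 1.94×10⁻⁵×2.307 = 8.83358×10⁻⁵ m/K
ΔT = 2.17×10⁻³ / 8.83358×10⁻⁵ = 24.565 K
T = 22.2 + 24.565 = 46.765 °C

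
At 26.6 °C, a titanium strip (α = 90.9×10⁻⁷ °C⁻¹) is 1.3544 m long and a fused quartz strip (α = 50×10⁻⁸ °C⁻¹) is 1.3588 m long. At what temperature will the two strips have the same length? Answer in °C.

Equal length when α₁L₁ΔT − α₂L₂ΔT = L₂ − L₁ = 4.40×10⁻³ m
α₁L₁ = 1.2311496×10⁻⁵, α₂L₂ = 6.794×10⁻⁷ → Δ(αL) = 1.1632096×10⁻⁵ m/K
ΔT = 4.40×10⁻³ / 1.1632096×10⁻⁵ = 378.264 K, so T = 26.6 + 378.264 = 404.864 °C

T = 404.9 °C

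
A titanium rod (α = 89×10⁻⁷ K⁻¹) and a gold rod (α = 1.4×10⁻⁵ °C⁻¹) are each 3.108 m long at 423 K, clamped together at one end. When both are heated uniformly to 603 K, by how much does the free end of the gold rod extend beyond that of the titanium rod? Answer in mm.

2.85 mm

ΔT = 180 K
titanium: ΔL = 89×10⁻⁷ × 3.108 m × 180 = 4.9790×10⁻³ m = 4.9790 mm
gold: ΔL = 1.4×10⁻⁵ × 3.108 m × 180 = 7.8322×10⁻³ m = 7.8322 mm
difference = 7.8322 − 4.9790 = 2.8532 mm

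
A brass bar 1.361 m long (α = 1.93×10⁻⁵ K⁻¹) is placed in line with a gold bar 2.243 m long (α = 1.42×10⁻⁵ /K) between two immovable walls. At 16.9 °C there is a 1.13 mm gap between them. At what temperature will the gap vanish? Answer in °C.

T = 36.3 °C

α₁L₁ = 2.62673×10⁻⁵ m/K, α₂L₂ = 3.18506×10⁻⁵ m/K → total 5.81179×10⁻⁵ m/K
ΔT = g/(α₁L₁+α₂L₂) = 1.13×10⁻³ / 5.81179×10⁻⁵ = 19.443 K
T = 16.9 + 19.443 = 36.343 °C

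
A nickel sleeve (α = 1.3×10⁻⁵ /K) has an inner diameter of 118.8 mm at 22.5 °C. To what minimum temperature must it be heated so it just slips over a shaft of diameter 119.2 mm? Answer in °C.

T = 282 °C

Required Δd = 119.2 − 118.8 = 0.4 mm
Δd = αd₀ΔT ⇒ ΔT = Δd/(αd₀) = 0.4 / (1.3×10⁻⁵ × 118.8) = 259.00 K
T_min = 22.5 + 259.00 = 281.50 °C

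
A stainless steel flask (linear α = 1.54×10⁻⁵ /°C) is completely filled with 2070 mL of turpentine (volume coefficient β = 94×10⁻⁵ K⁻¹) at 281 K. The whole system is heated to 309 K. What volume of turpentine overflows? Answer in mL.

The flask also expands: β_container ≈ 3α = 4.62×10⁻⁵ /K
Net overflow = V₀(β_liq − 3α_cont)ΔT
β − 3α = 9.40×10⁻⁴ − 4.62×10⁻⁵ = 8.938×10⁻⁴ /K; ΔT = 28 K
ΔV = 2070 × 8.938×10⁻⁴ × 28 = 51.8 mL

51.8 mL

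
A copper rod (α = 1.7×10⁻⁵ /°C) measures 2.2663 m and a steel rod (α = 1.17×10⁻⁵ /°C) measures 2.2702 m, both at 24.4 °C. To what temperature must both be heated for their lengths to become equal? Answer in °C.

T = 350.3 °C

L₁(1 + α₁ΔT) = L₂(1 + α₂ΔT) ⇒ ΔT = (L₂ − L₁)/(α₁L₁ − α₂L₂)
L₂ − L₁ = 2.2702 − 2.2663 = 3.90×10⁻³ m
α₁L₁ − α₂L₂ = 1.7×10⁻⁵×2.2663 − 1.17×10⁻⁵×2.2702 = 1.196576×10⁻⁵ m/K
ΔT = 3.90×10⁻³ / 1.196576×10⁻⁵ = 325.930 K
T = 24.4 + 325.930 = 350.330 °C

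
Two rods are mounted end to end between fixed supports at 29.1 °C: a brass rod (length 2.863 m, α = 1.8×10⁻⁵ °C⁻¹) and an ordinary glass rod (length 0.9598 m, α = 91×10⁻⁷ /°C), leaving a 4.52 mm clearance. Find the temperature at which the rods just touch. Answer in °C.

Gap closes when ΔL₁ + ΔL₂ = 4.52 mm = 4.52×10⁻³ m
(α₁L₁ + α₂L₂)ΔT = g
α₁L₁ + α₂L₂ = 1.8×10⁻⁵×2.863 + 91×10⁻⁷×0.9598 = 6.026818×10⁻⁵ m/K
ΔT = 4.52×10⁻³ / 6.026818×10⁻⁵ = 75.00 K
T = 29.1 + 75.00 = 104.10 °C

T = 104 °C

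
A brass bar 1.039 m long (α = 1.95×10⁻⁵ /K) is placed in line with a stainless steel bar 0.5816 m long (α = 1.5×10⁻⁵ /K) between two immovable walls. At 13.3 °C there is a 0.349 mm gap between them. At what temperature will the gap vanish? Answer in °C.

Gap closes when ΔL₁ + ΔL₂ = 0.349 mm = 3.49×10⁻⁴ m
(α₁L₁ + α₂L₂)ΔT = g
α₁L₁ + α₂L₂ = 1.95×10⁻⁵×1.039 + 1.5×10⁻⁵×0.5816 = 2.89845×10⁻⁵ m/K
ΔT = 3.49×10⁻⁴ / 2.89845×10⁻⁵ = 12.041 K
T = 13.3 + 12.041 = 25.341 °C

T = 25.3 °C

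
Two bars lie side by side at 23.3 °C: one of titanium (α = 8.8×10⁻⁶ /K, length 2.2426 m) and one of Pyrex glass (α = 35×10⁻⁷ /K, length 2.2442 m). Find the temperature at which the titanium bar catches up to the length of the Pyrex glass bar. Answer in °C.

L₁(1 + α₁ΔT) = L₂(1 + α₂ΔT) ⇒ ΔT = (L₂ − L₁)/(α₁L₁ − α₂L₂)
L₂ − L₁ = 2.2442 − 2.2426 = 1.60×10⁻³ m
α₁L₁ − α₂L₂ = 8.8×10⁻⁶×2.2426 − 35×10⁻⁷×2.2442 = 1.188018×10⁻⁵ m/K
ΔT = 1.60×10⁻³ / 1.188018×10⁻⁵ = 134.678 K
T = 23.3 + 134.678 = 157.978 °C

T = 158.0 °C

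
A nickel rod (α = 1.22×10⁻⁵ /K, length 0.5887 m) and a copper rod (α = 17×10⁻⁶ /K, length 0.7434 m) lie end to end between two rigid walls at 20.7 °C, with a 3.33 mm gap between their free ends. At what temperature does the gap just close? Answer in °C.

α₁L₁ = 7.18214×10⁻⁶ m/K, α₂L₂ = 1.26378×10⁻⁵ m/K → total 1.981994×10⁻⁵ m/K
ΔT = g/(α₁L₁+α₂L₂) = 3.33×10⁻³ / 1.981994×10⁻⁵ = 168.01 K
T = 20.7 + 168.01 = 188.71 °C

T = 189 °C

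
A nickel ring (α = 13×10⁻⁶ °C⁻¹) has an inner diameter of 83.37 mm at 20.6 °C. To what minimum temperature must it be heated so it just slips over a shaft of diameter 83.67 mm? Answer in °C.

Required Δd = 83.67 − 83.37 = 0.30 mm
Δd = αd₀ΔT ⇒ ΔT = Δd/(αd₀) = 0.30 / (13×10⁻⁶ × 83.37) = 276.80 K
T_min = 20.6 + 276.80 = 297.40 °C

T = 297 °C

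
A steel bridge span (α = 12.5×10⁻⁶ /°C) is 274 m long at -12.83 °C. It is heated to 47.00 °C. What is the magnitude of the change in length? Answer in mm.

ΔL = 205 mm

|ΔT| = |47.00 − (-12.83)| = 59.83 K
ΔL = αL₀ΔT = (12.5×10⁻⁶)(274)(59.83) = 2.05×10⁻¹ m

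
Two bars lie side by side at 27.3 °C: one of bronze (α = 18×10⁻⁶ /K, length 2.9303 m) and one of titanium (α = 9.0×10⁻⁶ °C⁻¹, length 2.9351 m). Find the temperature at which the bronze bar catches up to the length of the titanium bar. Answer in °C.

L₁(1 + α₁ΔT) = L₂(1 + α₂ΔT) ⇒ ΔT = (L₂ − L₁)/(α₁L₁ − α₂L₂)
L₂ − L₁ = 2.9351 − 2.9303 = 4.80×10⁻³ m
α₁L₁ − α₂L₂ = 18×10⁻⁶×2.9303 − 9.0×10⁻⁶×2.9351 = 2.63295×10⁻⁵ m/K
ΔT = 4.80×10⁻³ / 2.63295×10⁻⁵ = 182.305 K
T = 27.3 + 182.305 = 209.605 °C

T = 209.6 °C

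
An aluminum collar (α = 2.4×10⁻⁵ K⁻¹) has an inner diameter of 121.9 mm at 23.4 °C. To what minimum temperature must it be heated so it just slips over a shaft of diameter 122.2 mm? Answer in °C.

T = 126 °C

Required Δd = 122.2 − 121.9 = 0.3 mm
Δd = αd₀ΔT ⇒ ΔT = Δd/(αd₀) = 0.3 / (2.4×10⁻⁵ × 121.9) = 102.54 K
T_min = 23.4 + 102.54 = 125.94 °C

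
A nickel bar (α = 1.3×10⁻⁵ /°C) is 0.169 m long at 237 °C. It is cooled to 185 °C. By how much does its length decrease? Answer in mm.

|ΔT| = |185 − 237| = 52 K
ΔL = αL₀ΔT = (1.3×10⁻⁵)(0.169)(52) = 1.14×10⁻⁴ m

ΔL = 0.114 mm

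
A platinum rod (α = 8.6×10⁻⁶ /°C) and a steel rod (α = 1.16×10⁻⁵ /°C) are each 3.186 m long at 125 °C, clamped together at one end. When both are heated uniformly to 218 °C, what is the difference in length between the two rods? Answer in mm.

0.889 mm

ΔT = 93 K
platinum: ΔL = 8.6×10⁻⁶ × 3.186 m × 93 = 2.5482×10⁻³ m = 2.5482 mm
steel: ΔL = 1.16×10⁻⁵ × 3.186 m × 93 = 3.4371×10⁻³ m = 3.4371 mm
difference = 3.4371 − 2.5482 = 0.8889 mm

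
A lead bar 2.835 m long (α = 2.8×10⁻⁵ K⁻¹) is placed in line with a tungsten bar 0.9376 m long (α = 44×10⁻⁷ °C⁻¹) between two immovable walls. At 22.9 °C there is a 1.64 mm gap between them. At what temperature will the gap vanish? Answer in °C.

α₁L₁ = 7.938×10⁻⁵ m/K, α₂L₂ = 4.12544×10⁻⁶ m/K → total 8.350544×10⁻⁵ m/K
ΔT = g/(α₁L₁+α₂L₂) = 1.64×10⁻³ / 8.350544×10⁻⁵ = 19.639 K
T = 22.9 + 19.639 = 42.539 °C

T = 42.5 °C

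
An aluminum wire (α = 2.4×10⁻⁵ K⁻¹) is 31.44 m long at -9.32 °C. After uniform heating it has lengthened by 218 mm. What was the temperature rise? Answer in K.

ΔT = 289 K

ΔL = αL₀ΔT ⇒ ΔT = ΔL / (αL₀)
ΔT = 218×10⁻³ m / (2.4×10⁻⁵ × 31.44 m) = 288.91 K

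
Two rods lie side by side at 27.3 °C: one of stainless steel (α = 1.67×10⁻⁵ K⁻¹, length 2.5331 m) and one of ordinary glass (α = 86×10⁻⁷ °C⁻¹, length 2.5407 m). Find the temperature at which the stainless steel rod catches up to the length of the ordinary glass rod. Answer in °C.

T = 398.9 °C

L₁(1 + α₁ΔT) = L₂(1 + α₂ΔT) ⇒ ΔT = (L₂ − L₁)/(α₁L₁ − α₂L₂)
L₂ − L₁ = 2.5407 − 2.5331 = 7.60×10⁻³ m
α₁L₁ − α₂L₂ = 1.67×10⁻⁵×2.5331 − 86×10⁻⁷×2.5407 = 2.045275×10⁻⁵ m/K
ΔT = 7.60×10⁻³ / 2.045275×10⁻⁵ = 371.588 K
T = 27.3 + 371.588 = 398.888 °C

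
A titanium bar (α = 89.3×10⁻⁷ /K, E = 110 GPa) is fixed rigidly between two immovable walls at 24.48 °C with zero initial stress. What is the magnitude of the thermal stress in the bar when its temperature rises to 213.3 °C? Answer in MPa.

σ = 185 MPa

Fully constrained: the free strain ε = αΔT is blocked, so σ = Eε = EαΔT.
|ΔT| = 188.82 K
σ = 110×10⁹ × 89.3×10⁻⁷ × 188.82 = 1.85×10⁸ Pa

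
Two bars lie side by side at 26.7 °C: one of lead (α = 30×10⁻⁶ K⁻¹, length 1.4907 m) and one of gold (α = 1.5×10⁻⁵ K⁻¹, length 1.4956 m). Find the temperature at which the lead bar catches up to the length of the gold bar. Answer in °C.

L₁(1 + α₁ΔT) = L₂(1 + α₂ΔT) ⇒ ΔT = (L₂ − L₁)/(α₁L₁ − α₂L₂)
L₂ − L₁ = 1.4956 − 1.4907 = 4.90×10⁻³ m
α₁L₁ − α₂L₂ = 30×10⁻⁶×1.4907 − 1.5×10⁻⁵×1.4956 = 2.2287×10⁻⁵ m/K
ΔT = 4.90×10⁻³ / 2.2287×10⁻⁵ = 219.859 K
T = 26.7 + 219.859 = 246.559 °C

T = 246.6 °C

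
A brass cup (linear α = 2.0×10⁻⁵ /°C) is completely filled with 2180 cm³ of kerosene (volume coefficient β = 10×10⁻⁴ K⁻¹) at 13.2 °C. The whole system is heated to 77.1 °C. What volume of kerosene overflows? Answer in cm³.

The cup also expands: β_container ≈ 3α = 6.0×10⁻⁵ /K
Net overflow = V₀(β_liq − 3α_cont)ΔT
β − 3α = 1.00×10⁻³ − 6.0×10⁻⁵ = 9.40×10⁻⁴ /K; ΔT = 63.9 K
ΔV = 2180 × 9.40×10⁻⁴ × 63.9 = 131 cm³

131 cm³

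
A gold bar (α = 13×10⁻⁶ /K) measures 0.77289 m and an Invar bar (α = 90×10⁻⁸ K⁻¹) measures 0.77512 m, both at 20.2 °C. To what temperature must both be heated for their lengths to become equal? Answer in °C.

T = 258.7 °C

L₁(1 + α₁ΔT) = L₂(1 + α₂ΔT) ⇒ ΔT = (L₂ − L₁)/(α₁L₁ − α₂L₂)
L₂ − L₁ = 0.77512 − 0.77289 = 2.23×10⁻³ m
α₁L₁ − α₂L₂ = 13×10⁻⁶×0.77289 − 90×10⁻⁸×0.77512 = 9.349962×10⁻⁶ m/K
ΔT = 2.23×10⁻³ / 9.349962×10⁻⁶ = 238.504 K
T = 20.2 + 238.504 = 258.704 °C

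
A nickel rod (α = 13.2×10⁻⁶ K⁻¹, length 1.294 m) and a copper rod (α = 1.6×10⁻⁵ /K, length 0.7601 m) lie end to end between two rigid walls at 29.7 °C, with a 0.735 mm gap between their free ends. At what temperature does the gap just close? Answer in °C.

Gap closes when ΔL₁ + ΔL₂ = 0.735 mm = 7.35×10⁻⁴ m
(α₁L₁ + α₂L₂)ΔT = g
α₁L₁ + α₂L₂ = 13.2×10⁻⁶×1.294 + 1.6×10⁻⁵×0.7601 = 2.92424×10⁻⁵ m/K
ΔT = 7.35×10⁻⁴ / 2.92424×10⁻⁵ = 25.135 K
T = 29.7 + 25.135 = 54.835 °C

T = 54.8 °C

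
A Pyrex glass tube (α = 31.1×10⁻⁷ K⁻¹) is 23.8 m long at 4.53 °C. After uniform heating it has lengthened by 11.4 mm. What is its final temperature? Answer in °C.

ΔL = αL₀ΔT ⇒ ΔT = ΔL / (αL₀)
ΔT = 11.4×10⁻³ m / (31.1×10⁻⁷ × 23.8 m) = 154.02 K
T = 4.53 + 154.02 = 158.55 °C

T = 159 °C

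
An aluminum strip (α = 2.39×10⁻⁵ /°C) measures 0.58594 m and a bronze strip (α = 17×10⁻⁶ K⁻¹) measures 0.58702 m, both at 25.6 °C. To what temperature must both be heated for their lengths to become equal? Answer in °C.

T = 293.9 °C

L₁(1 + α₁ΔT) = L₂(1 + α₂ΔT) ⇒ ΔT = (L₂ − L₁)/(α₁L₁ − α₂L₂)
L₂ − L₁ = 0.58702 − 0.58594 = 1.08×10⁻³ m
α₁L₁ − α₂L₂ = 2.39×10⁻⁵×0.58594 − 17×10⁻⁶×0.58702 = 4.024626×10⁻⁶ m/K
ΔT = 1.08×10⁻³ / 4.024626×10⁻⁶ = 268.348 K
T = 25.6 + 268.348 = 293.948 °C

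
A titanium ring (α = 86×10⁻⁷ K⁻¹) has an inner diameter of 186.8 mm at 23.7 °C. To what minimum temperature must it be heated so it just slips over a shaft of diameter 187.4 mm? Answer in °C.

T = 397 °C

Required Δd = 187.4 − 186.8 = 0.6 mm
Δd = αd₀ΔT ⇒ ΔT = Δd/(αd₀) = 0.6 / (86×10⁻⁷ × 186.8) = 373.49 K
T_min = 23.7 + 373.49 = 397.19 °C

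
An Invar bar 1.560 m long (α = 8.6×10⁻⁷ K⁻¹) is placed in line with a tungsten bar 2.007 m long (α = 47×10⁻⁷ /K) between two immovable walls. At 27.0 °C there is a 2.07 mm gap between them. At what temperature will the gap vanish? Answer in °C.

α₁L₁ = 1.3416×10⁻⁶ m/K, α₂L₂ = 9.4329×10⁻⁶ m/K → total 1.07745×10⁻⁵ m/K
ΔT = g/(α₁L₁+α₂L₂) = 2.07×10⁻³ / 1.07745×10⁻⁵ = 192.12 K
T = 27.0 + 192.12 = 219.12 °C

T = 219 °C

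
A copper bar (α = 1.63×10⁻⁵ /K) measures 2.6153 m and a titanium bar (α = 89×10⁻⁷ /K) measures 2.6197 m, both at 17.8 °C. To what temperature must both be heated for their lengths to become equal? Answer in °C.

T = 245.6 °C

Equal length when α₁L₁ΔT − α₂L₂ΔT = L₂ − L₁ = 4.40×10⁻³ m
α₁L₁ = 4.262939×10⁻⁵, α₂L₂ = 2.331533×10⁻⁵ → Δ(αL) = 1.931406×10⁻⁵ m/K
ΔT = 4.40×10⁻³ / 1.931406×10⁻⁵ = 227.813 K, so T = 17.8 + 227.813 = 245.613 °C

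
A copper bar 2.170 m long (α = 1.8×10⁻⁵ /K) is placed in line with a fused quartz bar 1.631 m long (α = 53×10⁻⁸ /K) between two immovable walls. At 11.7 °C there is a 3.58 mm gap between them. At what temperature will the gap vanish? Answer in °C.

Gap closes when ΔL₁ + ΔL₂ = 3.58 mm = 3.58×10⁻³ m
(α₁L₁ + α₂L₂)ΔT = g
α₁L₁ + α₂L₂ = 1.8×10⁻⁵×2.170 + 53×10⁻⁸×1.631 = 3.992443×10⁻⁵ m/K
ΔT = 3.58×10⁻³ / 3.992443×10⁻⁵ = 89.67 K
T = 11.7 + 89.67 = 101.37 °C

T = 101 °C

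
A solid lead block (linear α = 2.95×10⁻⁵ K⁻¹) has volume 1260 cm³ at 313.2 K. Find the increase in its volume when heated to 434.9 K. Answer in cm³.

Isotropic solid: β ≈ 3α = 8.9×10⁻⁵ /K; ΔT = 121.7 K
ΔV = 3αV₀ΔT = 3(2.95×10⁻⁵)(1260)(121.7) = 13.6 cm³

ΔV = 13.6 cm³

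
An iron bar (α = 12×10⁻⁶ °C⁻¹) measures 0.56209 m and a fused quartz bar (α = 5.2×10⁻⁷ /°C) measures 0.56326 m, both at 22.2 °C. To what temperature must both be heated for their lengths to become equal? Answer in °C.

T = 203.5 °C

L₁(1 + α₁ΔT) = L₂(1 + α₂ΔT) ⇒ ΔT = (L₂ − L₁)/(α₁L₁ − α₂L₂)
L₂ − L₁ = 0.56326 − 0.56209 = 1.17×10⁻³ m
α₁L₁ − α₂L₂ = 12×10⁻⁶×0.56209 − 5.2×10⁻⁷×0.56326 = 6.4521848×10⁻⁶ m/K
ΔT = 1.17×10⁻³ / 6.4521848×10⁻⁶ = 181.334 K
T = 22.2 + 181.334 = 203.534 °C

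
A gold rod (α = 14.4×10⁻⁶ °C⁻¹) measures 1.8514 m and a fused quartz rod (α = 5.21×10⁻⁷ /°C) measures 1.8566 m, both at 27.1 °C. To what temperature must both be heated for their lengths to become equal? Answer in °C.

T = 229.5 °C

Equal length when α₁L₁ΔT − α₂L₂ΔT = L₂ − L₁ = 5.20×10⁻³ m
α₁L₁ = 2.666016×10⁻⁵, α₂L₂ = 9.672886×10⁻⁷ → Δ(αL) = 2.56928714×10⁻⁵ m/K
ΔT = 5.20×10⁻³ / 2.56928714×10⁻⁵ = 202.391 K, so T = 27.1 + 202.391 = 229.491 °C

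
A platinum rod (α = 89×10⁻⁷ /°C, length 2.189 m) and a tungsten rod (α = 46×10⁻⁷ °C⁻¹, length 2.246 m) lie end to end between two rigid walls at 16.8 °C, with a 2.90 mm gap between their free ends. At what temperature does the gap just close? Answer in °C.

T = 114 °C

α₁L₁ = 1.94821×10⁻⁵ m/K, α₂L₂ = 1.03316×10⁻⁵ m/K → total 2.98137×10⁻⁵ m/K
ΔT = g/(α₁L₁+α₂L₂) = 2.90×10⁻³ / 2.98137×10⁻⁵ = 97.27 K
T = 16.8 + 97.27 = 114.07 °C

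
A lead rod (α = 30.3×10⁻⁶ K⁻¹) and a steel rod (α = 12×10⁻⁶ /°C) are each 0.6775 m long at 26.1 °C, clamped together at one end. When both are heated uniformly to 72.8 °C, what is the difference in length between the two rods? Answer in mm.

0.579 mm

ΔT = 46.7 K
lead: ΔL = 30.3×10⁻⁶ × 0.6775 m × 46.7 = 9.5867×10⁻⁴ m = 0.95867 mm
steel: ΔL = 12×10⁻⁶ × 0.6775 m × 46.7 = 3.7967×10⁻⁴ m = 0.37967 mm
difference = 0.95867 − 0.37967 = 0.57900 mm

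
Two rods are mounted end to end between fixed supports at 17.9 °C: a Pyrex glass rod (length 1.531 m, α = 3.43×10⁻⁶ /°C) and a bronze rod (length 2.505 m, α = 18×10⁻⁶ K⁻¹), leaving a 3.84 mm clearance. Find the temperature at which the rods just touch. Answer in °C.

Gap closes when ΔL₁ + ΔL₂ = 3.84 mm = 3.84×10⁻³ m
(α₁L₁ + α₂L₂)ΔT = g
α₁L₁ + α₂L₂ = 3.43×10⁻⁶×1.531 + 18×10⁻⁶×2.505 = 5.034133×10⁻⁵ m/K
ΔT = 3.84×10⁻³ / 5.034133×10⁻⁵ = 76.279 K
T = 17.9 + 76.279 = 94.179 °C

T = 94.2 °C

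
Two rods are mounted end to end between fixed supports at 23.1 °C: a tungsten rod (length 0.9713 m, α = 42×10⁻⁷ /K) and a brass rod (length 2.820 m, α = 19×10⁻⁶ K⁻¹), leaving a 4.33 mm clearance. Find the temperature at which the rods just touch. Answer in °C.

T = 98.2 °C

Gap closes when ΔL₁ + ΔL₂ = 4.33 mm = 4.33×10⁻³ m
(α₁L₁ + α₂L₂)ΔT = g
α₁L₁ + α₂L₂ = 42×10⁻⁷×0.9713 + 19×10⁻⁶×2.820 = 5.765946×10⁻⁵ m/K
ΔT = 4.33×10⁻³ / 5.765946×10⁻⁵ = 75.096 K
T = 23.1 + 75.096 = 98.196 °C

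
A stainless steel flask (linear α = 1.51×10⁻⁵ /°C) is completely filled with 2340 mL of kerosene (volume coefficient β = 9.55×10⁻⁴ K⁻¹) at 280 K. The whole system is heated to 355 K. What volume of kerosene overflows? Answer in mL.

The flask also expands: β_container ≈ 3α = 4.53×10⁻⁵ /K
Net overflow = V₀(β_liq − 3α_cont)ΔT
β − 3α = 9.55×10⁻⁴ − 4.53×10⁻⁵ = 9.097×10⁻⁴ /K; ΔT = 75 K
ΔV = 2340 × 9.097×10⁻⁴ × 75 = 160 mL

160 mL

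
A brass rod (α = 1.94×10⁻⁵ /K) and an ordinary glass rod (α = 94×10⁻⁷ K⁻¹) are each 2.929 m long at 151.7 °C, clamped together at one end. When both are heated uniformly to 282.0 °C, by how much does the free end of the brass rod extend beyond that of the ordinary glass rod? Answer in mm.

3.82 mm

ΔT = 130.3 K
brass: ΔL = 1.94×10⁻⁵ × 2.929 m × 130.3 = 7.4040×10⁻³ m = 7.4040 mm
ordinary glass: ΔL = 94×10⁻⁷ × 2.929 m × 130.3 = 3.5875×10⁻³ m = 3.5875 mm
difference = 7.4040 − 3.5875 = 3.8165 mm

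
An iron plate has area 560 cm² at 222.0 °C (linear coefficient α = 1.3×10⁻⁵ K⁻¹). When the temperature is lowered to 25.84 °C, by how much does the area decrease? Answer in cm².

ΔA = 2.86 cm²

Area coefficient ≈ 2α; |ΔT| = 196.16 K
ΔA = 2αA₀ΔT = 2(1.3×10⁻⁵)(560)(196.16) = 2.86 cm²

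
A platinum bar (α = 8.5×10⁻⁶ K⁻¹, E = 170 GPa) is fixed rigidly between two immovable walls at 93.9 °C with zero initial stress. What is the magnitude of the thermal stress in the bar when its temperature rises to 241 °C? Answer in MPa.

Fully constrained: the free strain ε = αΔT is blocked, so σ = Eε = EαΔT.
|ΔT| = 147.1 K
σ = 170×10⁹ × 8.5×10⁻⁶ × 147.1 = 2.13×10⁸ Pa

σ = 213 MPa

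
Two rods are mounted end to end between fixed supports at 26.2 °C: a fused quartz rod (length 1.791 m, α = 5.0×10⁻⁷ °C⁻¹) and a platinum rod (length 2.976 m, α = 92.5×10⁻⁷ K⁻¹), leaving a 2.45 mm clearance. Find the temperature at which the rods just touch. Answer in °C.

Gap closes when ΔL₁ + ΔL₂ = 2.45 mm = 2.45×10⁻³ m
(α₁L₁ + α₂L₂)ΔT = g
α₁L₁ + α₂L₂ = 5.0×10⁻⁷×1.791 + 92.5×10⁻⁷×2.976 = 2.84235×10⁻⁵ m/K
ΔT = 2.45×10⁻³ / 2.84235×10⁻⁵ = 86.20 K
T = 26.2 + 86.20 = 112.40 °C

T = 112 °C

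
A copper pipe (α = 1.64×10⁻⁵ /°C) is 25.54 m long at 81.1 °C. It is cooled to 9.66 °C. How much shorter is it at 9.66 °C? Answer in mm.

ΔL = 29.9 mm

|ΔT| = |9.66 − 81.1| = 71.44 K
ΔL = αL₀ΔT = (1.64×10⁻⁵)(25.54)(71.44) = 2.99×10⁻² m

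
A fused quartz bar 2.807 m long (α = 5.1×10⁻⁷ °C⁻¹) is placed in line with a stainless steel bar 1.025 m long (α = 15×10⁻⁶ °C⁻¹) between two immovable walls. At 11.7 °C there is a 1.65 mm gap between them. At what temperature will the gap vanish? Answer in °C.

T = 110 °C

Gap closes when ΔL₁ + ΔL₂ = 1.65 mm = 1.65×10⁻³ m
(α₁L₁ + α₂L₂)ΔT = g
α₁L₁ + α₂L₂ = 5.1×10⁻⁷×2.807 + 15×10⁻⁶×1.025 = 1.680657×10⁻⁵ m/K
ΔT = 1.65×10⁻³ / 1.680657×10⁻⁵ = 98.18 K
T = 11.7 + 98.18 = 109.88 °C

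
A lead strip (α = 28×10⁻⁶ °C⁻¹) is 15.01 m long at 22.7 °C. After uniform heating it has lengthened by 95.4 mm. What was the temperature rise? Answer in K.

ΔT = 227 K

ΔL = αL₀ΔT ⇒ ΔT = ΔL / (αL₀)
ΔT = 95.4×10⁻³ m / (28×10⁻⁶ × 15.01 m) = 226.99 K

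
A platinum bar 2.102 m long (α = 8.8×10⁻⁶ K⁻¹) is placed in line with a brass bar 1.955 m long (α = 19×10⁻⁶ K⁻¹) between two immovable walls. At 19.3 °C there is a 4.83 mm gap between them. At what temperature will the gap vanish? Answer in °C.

T = 106 °C

α₁L₁ = 1.84976×10⁻⁵ m/K, α₂L₂ = 3.7145×10⁻⁵ m/K → total 5.56426×10⁻⁵ m/K
ΔT = g/(α₁L₁+α₂L₂) = 4.83×10⁻³ / 5.56426×10⁻⁵ = 86.80 K
T = 19.3 + 86.80 = 106.10 °C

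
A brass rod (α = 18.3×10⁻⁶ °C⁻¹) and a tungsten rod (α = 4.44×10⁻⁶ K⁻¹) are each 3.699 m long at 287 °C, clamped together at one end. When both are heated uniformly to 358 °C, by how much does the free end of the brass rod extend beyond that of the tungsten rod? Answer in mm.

3.64 mm

ΔT = 71 K
brass: ΔL = 18.3×10⁻⁶ × 3.699 m × 71 = 4.8061×10⁻³ m = 4.8061 mm
tungsten: ΔL = 4.44×10⁻⁶ × 3.699 m × 71 = 1.1661×10⁻³ m = 1.1661 mm
difference = 4.8061 − 1.1661 = 3.6400 mm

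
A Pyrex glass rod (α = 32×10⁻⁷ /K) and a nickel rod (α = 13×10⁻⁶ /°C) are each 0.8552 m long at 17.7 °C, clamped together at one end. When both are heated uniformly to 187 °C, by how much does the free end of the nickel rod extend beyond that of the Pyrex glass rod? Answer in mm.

ΔT = 169.3 K
Pyrex glass: ΔL = 32×10⁻⁷ × 0.8552 m × 169.3 = 4.6331×10⁻⁴ m = 0.46331 mm
nickel: ΔL = 13×10⁻⁶ × 0.8552 m × 169.3 = 1.8822×10⁻³ m = 1.8822 mm
difference = 1.8822 − 0.46331 = 1.41889 mm

1.42 mm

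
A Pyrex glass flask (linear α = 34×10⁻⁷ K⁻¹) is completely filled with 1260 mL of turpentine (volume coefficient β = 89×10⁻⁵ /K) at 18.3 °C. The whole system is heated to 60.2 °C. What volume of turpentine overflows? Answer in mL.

The flask also expands: β_container ≈ 3α = 1.02×10⁻⁵ /K
Net overflow = V₀(β_liq − 3α_cont)ΔT
β − 3α = 8.90×10⁻⁴ − 1.02×10⁻⁵ = 8.798×10⁻⁴ /K; ΔT = 41.9 K
ΔV = 1260 × 8.798×10⁻⁴ × 41.9 = 46.4 mL

46.4 mL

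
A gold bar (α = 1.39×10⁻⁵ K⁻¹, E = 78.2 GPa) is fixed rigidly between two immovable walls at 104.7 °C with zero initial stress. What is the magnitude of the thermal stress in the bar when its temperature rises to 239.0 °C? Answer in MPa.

σ = 146 MPa

Fully constrained: the free strain ε = αΔT is blocked, so σ = Eε = EαΔT.
|ΔT| = 134.3 K
σ = 78.2×10⁹ × 1.39×10⁻⁵ × 134.3 = 1.46×10⁸ Pa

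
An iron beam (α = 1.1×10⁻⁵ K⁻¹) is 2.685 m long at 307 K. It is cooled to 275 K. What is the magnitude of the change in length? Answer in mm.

ΔL = 0.945 mm

|ΔT| = |275 − 307| = 32 K
ΔL = αL₀ΔT = (1.1×10⁻⁵)(2.685)(32) = 9.45×10⁻⁴ m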